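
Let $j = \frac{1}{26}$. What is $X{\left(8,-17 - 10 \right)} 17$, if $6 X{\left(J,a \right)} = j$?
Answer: $\frac{17}{156} \approx 0.10897$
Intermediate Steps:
$j = \frac{1}{26} \approx 0.038462$
$X{\left(J,a \right)} = \frac{1}{156}$ ($X{\left(J,a \right)} = \frac{1}{6} \cdot \frac{1}{26} = \frac{1}{156}$)
$X{\left(8,-17 - 10 \right)} 17 = \frac{1}{156} \cdot 17 = \frac{17}{156}$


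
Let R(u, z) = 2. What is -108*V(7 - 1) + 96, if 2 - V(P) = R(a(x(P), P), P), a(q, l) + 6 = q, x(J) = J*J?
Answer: 96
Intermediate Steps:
x(J) = J**2
a(q, l) = -6 + q
V(P) = 0 (V(P) = 2 - 1*2 = 2 - 2 = 0)
-108*V(7 - 1) + 96 = -108*0 + 96 = 0 + 96 = 96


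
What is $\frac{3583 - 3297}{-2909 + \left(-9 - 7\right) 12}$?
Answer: $- \frac{286}{3101} \approx -0.092228$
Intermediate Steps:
$\frac{3583 - 3297}{-2909 + \left(-9 - 7\right) 12} = \frac{286}{-2909 - 192} = \frac{286}{-3101} = 286 \left(- \frac{1}{3101}\right) = - \frac{286}{3101}$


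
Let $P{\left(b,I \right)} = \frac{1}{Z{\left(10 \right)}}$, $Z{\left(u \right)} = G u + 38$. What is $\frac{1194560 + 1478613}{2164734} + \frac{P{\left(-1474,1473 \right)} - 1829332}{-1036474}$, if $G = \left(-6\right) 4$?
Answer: $\frac{679799841541057}{226612741299516} \approx 2.9998$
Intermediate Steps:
$G = -24$
$Z{\left(u \right)} = 38 - 24 u$ ($Z{\left(u \right)} = - 24 u + 38 = 38 - 24 u$)
$P{\left(b,I \right)} = - \frac{1}{202}$ ($P{\left(b,I \right)} = \frac{1}{38 - 240} = \frac{1}{-202} = - \frac{1}{202}$)
$\frac{1194560 + 1478613}{2164734} + \frac{P{\left(-1474,1473 \right)} - 1829332}{-1036474} = \frac{1194560 + 1478613}{2164734} + \frac{- \frac{1}{202} - 1829332}{-1036474} = 2673173 \cdot \frac{1}{2164734} - - \frac{369525065}{209367748} = \frac{2673173}{2164734} + \frac{369525065}{209367748} = \frac{679799841541057}{226612741299516}$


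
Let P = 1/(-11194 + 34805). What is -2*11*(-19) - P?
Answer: 9869397/23611 ≈ 418.00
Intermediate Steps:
P = 1/23611 ≈ 4.2353e-5
-2*11*(-19) - P = -2*11*(-19) - 1*1/23611 = -22*(-19) - 1/23611 = 418 - 1/23611 = 9869397/23611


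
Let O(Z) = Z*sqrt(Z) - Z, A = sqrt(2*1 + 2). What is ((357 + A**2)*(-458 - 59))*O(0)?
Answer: 0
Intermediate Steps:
A = 2 (A = sqrt(2 + 2) = sqrt(4) = 2)
O(Z) = Z**(3/2) - Z
((357 + A**2)*(-458 - 59))*O(0) = ((357 + 2**2)*(-458 - 59))*(0**(3/2) - 1*0) = ((357 + 4)*(-517))*(0 + 0) = (361*(-517))*0 = -186637*0 = 0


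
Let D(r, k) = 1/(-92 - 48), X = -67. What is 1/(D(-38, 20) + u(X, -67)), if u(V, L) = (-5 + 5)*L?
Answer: -140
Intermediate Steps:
D(r, k) = -1/140 (D(r, k) = 1/(-140) = -1/140)
u(V, L) = 0 (u(V, L) = 0*L = 0)
1/(D(-38, 20) + u(X, -67)) = 1/(-1/140 + 0) = 1/(-1/140) = -140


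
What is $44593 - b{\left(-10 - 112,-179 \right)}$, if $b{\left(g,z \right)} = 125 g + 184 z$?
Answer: $92779$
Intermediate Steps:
$44593 - b{\left(-10 - 112,-179 \right)} = 44593 - \left(125 \left(-10 - 112\right) + 184 \left(-179\right)\right) = 44593 - \left(125 \left(-10 - 112\right) - 32936\right) = 44593 - \left(125 \left(-122\right) - 32936\right) = 44593 - \left(-15250 - 32936\right) = 44593 - -48186 = 44593 + 48186 = 92779$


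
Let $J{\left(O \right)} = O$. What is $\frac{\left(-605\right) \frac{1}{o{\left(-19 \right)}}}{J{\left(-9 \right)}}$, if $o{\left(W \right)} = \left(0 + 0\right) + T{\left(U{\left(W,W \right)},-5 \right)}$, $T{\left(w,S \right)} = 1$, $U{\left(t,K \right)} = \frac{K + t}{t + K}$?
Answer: $\frac{605}{9} \approx 67.222$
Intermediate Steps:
$U{\left(t,K \right)} = 1$ ($U{\left(t,K \right)} = \frac{K + t}{K + t} = 1$)
$o{\left(W \right)} = 1$ ($o{\left(W \right)} = \left(0 + 0\right) + 1 = 0 + 1 = 1$)
$\frac{\left(-605\right) \frac{1}{o{\left(-19 \right)}}}{J{\left(-9 \right)}} = \frac{\left(-605\right) 1^{-1}}{-9} = \left(-605\right) 1 \left(- \frac{1}{9}\right) = \left(-605\right) \left(- \frac{1}{9}\right) = \frac{605}{9}$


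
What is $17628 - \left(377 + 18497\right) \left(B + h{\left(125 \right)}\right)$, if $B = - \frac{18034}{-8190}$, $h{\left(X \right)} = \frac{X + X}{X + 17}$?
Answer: $- \frac{16619142808}{290745} \approx -57161.0$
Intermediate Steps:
$h{\left(X \right)} = \frac{2 X}{17 + X}$
$B = \frac{9017}{4095}$ ($B = \left(-18034\right) \left(- \frac{1}{8190}\right) = \frac{9017}{4095} \approx 2.202$)
$17628 - \left(377 + 18497\right) \left(B + h{\left(125 \right)}\right) = 17628 - \left(377 + 18497\right) \left(\frac{9017}{4095} + 2 \cdot 125 \frac{1}{17 + 125}\right) = 17628 - 18874 \left(\frac{9017}{4095} + 2 \cdot 125 \cdot \frac{1}{142}\right) = 17628 - 18874 \left(\frac{9017}{4095} + \frac{125}{71}\right) = 17628 - 18874 \cdot \frac{1152082}{290745} = 17628 - \frac{21744395668}{290745} = - \frac{16619142808}{290745}$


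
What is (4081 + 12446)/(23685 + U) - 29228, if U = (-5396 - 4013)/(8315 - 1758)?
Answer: -4538799411469/155293136 ≈ -29227.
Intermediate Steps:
U = -9409/6557 ≈ -1.4350
(4081 + 12446)/(23685 + U) - 29228 = (4081 + 12446)/(23685 - 9409/6557) - 29228 = 16527/(155293136/6557) - 29228 = 16527*(6557/155293136) - 29228 = 108367539/155293136 - 29228 = -4538799411469/155293136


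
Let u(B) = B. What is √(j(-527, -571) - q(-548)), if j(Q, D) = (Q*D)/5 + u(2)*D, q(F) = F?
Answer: 13*√8815/5 ≈ 244.11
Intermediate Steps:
j(Q, D) = 2*D + D*Q/5 (j(Q, D) = (Q*D)/5 + 2*D = (D*Q)*(⅕) + 2*D = D*Q/5 + 2*D = 2*D + D*Q/5)
√(j(-527, -571) - q(-548)) = √((⅕)*(-571)*(10 - 527) - 1*(-548)) = √((⅕)*(-571)*(-517) + 548) = √(295207/5 + 548) = √(297947/5) = 13*√8815/5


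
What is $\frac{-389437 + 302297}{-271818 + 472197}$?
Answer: $- \frac{87140}{200379} \approx -0.43488$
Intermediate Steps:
$\frac{-389437 + 302297}{-271818 + 472197} = - \frac{87140}{200379}$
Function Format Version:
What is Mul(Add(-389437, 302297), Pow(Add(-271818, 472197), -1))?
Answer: Rational(-87140, 200379) ≈ -0.43488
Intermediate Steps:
Mul(Add(-389437, 302297), Pow(Add(-271818, 472197), -1)) = Mul(-87140, Pow(200379, -1)) = Mul(-87140, Rational(1, 200379)) = Rational(-87140, 200379)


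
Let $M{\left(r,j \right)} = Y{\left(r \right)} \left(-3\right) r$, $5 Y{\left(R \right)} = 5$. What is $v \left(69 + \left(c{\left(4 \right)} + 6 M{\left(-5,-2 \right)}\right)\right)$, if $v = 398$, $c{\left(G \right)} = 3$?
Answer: $64476$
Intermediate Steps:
$Y{\left(R \right)} = 1$ ($Y{\left(R \right)} = \frac{1}{5} \cdot 5 = 1$)
$M{\left(r,j \right)} = - 3 r$ ($M{\left(r,j \right)} = 1 \left(-3\right) r = - 3 r$)
$v \left(69 + \left(c{\left(4 \right)} + 6 M{\left(-5,-2 \right)}\right)\right) = 398 \left(69 + \left(3 + 6 \left(\left(-3\right) \left(-5\right)\right)\right)\right) = 398 \left(69 + \left(3 + 6 \cdot 15\right)\right) = 398 \left(69 + \left(3 + 90\right)\right) = 398 \left(69 + 93\right) = 398 \cdot 162 = 64476$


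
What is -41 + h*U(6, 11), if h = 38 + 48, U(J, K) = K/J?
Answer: 350/3 ≈ 116.67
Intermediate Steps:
h = 86
-41 + h*U(6, 11) = -41 + 86*(11/6) = -41 + 473/3 = 350/3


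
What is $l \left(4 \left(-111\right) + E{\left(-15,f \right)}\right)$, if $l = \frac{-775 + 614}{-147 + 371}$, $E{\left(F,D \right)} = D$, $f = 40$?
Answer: $\frac{2323}{8} \approx 290.38$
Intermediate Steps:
$l = - \frac{23}{32}$ ($l = - \frac{161}{224} = \left(-161\right) \frac{1}{224} = - \frac{23}{32} \approx -0.71875$)
$l \left(4 \left(-111\right) + E{\left(-15,f \right)}\right) = - \frac{23 \left(4 \left(-111\right) + 40\right)}{32} = - \frac{23 \left(-444 + 40\right)}{32} = \left(- \frac{23}{32}\right) \left(-404\right) = \frac{2323}{8}$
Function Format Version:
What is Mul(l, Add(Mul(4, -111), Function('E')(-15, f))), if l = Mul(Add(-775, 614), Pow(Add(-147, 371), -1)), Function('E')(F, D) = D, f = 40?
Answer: Rational(2323, 8) ≈ 290.38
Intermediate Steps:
l = Rational(-23, 32) (l = Mul(-161, Pow(224, -1)) = Mul(-161, Rational(1, 224)) = Rational(-23, 32) ≈ -0.71875)
Mul(l, Add(Mul(4, -111), Function('E')(-15, f))) = Mul(Rational(-23, 32), Add(Mul(4, -111), 40)) = Mul(Rational(-23, 32), Add(-444, 40)) = Mul(Rational(-23, 32), -404) = Rational(2323, 8)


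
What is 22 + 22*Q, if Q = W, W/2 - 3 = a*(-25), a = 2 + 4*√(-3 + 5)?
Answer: -2046 - 4400*√2 ≈ -8268.5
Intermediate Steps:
a = 2 + 4*√2 ≈ 7.6569
W = -94 - 200*√2 (W = 6 + 2*((2 + 4*√2)*(-25)) = 6 + 2*(-50 - 100*√2) = 6 + (-100 - 200*√2) = -94 - 200*√2 ≈ -376.84)
Q = -94 - 200*√2 ≈ -376.84
22 + 22*Q = 22 + 22*(-94 - 200*√2) = 22 + (-2068 - 4400*√2) = -2046 - 4400*√2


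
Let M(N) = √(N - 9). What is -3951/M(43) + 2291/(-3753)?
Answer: -2291/3753 - 3951*√34/34 ≈ -678.20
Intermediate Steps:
M(N) = √(-9 + N)
-3951/M(43) + 2291/(-3753) = -3951/√(-9 + 43) + 2291/(-3753) = -3951*√34/34 + 2291*(-1/3753) = -3951*√34/34 - 2291/3753 = -2291/3753 - 3951*√34/34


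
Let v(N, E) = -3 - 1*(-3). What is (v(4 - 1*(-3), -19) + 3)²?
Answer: 9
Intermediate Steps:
v(N, E) = 0 (v(N, E) = -3 + 3 = 0)
(v(4 - 1*(-3), -19) + 3)² = (0 + 3)² = 3² = 9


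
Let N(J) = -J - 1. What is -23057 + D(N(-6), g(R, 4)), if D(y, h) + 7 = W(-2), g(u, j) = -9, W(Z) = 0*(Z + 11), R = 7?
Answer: -23064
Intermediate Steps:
W(Z) = 0 (W(Z) = 0*(11 + Z) = 0)
N(J) = -1 - J
D(y, h) = -7 (D(y, h) = -7 + 0 = -7)
-23057 + D(N(-6), g(R, 4)) = -23057 - 7 = -23064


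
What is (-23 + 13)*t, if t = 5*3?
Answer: -150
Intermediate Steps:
t = 15
(-23 + 13)*t = (-23 + 13)*15 = -10*15 = -150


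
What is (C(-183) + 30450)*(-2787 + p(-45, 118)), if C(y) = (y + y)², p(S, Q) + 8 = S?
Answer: -466913040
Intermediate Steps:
p(S, Q) = -8 + S
C(y) = 4*y² (C(y) = (2*y)² = 4*y²)
(C(-183) + 30450)*(-2787 + p(-45, 118)) = (4*(-183)² + 30450)*(-2787 + (-8 - 45)) = (4*33489 + 30450)*(-2787 - 53) = (133956 + 30450)*(-2840) = 164406*(-2840) = -466913040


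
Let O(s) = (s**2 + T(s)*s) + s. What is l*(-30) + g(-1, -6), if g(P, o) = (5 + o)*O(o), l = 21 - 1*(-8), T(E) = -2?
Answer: -912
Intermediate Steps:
l = 29 (l = 21 + 8 = 29)
O(s) = s**2 - s (O(s) = (s**2 - 2*s) + s = s**2 - s)
g(P, o) = o*(-1 + o)*(5 + o) (g(P, o) = (5 + o)*(o*(-1 + o)) = o*(-1 + o)*(5 + o))
l*(-30) + g(-1, -6) = 29*(-30) - 6*(-1 - 6)*(5 - 6) = -870 - 6*(-7)*(-1) = -870 - 42 = -912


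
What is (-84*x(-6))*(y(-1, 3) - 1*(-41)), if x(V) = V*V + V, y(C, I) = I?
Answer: -110880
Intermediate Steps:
x(V) = V + V² (x(V) = V² + V = V + V²)
(-84*x(-6))*(y(-1, 3) - 1*(-41)) = (-(-504)*(1 - 6))*(3 - 1*(-41)) = (-(-504)*(-5))*(3 + 41) = -84*30*44 = -2520*44 = -110880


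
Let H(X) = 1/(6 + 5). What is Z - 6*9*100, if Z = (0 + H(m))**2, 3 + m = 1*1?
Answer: -653399/121 ≈ -5400.0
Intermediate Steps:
m = -2 (m = -3 + 1*1 = -3 + 1 = -2)
H(X) = 1/11
Z = 1/121 (Z = (0 + 1/11)**2 = (1/11)**2 = 1/121 ≈ 0.0082645)
Z - 6*9*100 = 1/121 - 6*9*100 = 1/121 - 54*100 = 1/121 - 5400 = -653399/121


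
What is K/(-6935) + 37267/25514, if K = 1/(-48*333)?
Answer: 2065505599597/1414101203280 ≈ 1.4606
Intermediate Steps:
K = -1/15984 (K = 1/(-15984) = -1/15984 ≈ -6.2563e-5)
K/(-6935) + 37267/25514 = -1/15984/(-6935) + 37267/25514 = -1/15984*(-1/6935) + 37267*(1/25514) = 1/110849040 + 37267/25514 = 2065505599597/1414101203280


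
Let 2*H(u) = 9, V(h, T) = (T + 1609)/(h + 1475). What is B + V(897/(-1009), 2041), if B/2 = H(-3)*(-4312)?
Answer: -28859241287/743689 ≈ -38806.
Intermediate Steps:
V(h, T) = (1609 + T)/(1475 + h)
H(u) = 9/2 (H(u) = (½)*9 = 9/2)
B = -38808 (B = 2*((9/2)*(-4312)) = 2*(-19404) = -38808)
B + V(897/(-1009), 2041) = -38808 + (1609 + 2041)/(1475 + 897/(-1009)) = -38808 + 3650/(1475 + 897*(-1/1009)) = -38808 + 3650/(1475 - 897/1009) = -38808 + 3650/(1487378/1009) = -38808 + (1009/1487378)*3650 = -38808 + 1841425/743689 = -28859241287/743689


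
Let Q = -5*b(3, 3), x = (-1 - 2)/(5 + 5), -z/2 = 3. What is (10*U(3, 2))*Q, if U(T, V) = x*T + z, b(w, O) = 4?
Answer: 1380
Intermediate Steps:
z = -6 (z = -2*3 = -6)
x = -3/10 ≈ -0.30000
U(T, V) = -6 - 3*T/10 (U(T, V) = -3*T/10 - 6 = -6 - 3*T/10)
Q = -20 (Q = -5*4 = -20)
(10*U(3, 2))*Q = (10*(-6 - 3/10*3))*(-20) = (10*(-6 - 9/10))*(-20) = (10*(-69/10))*(-20) = -69*(-20) = 1380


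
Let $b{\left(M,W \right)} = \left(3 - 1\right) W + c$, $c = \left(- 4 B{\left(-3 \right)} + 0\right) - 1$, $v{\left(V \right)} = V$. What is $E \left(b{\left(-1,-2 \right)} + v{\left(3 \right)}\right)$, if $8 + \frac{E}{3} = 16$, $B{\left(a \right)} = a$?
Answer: $240$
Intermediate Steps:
$E = 24$ ($E = -24 + 3 \cdot 16 = -24 + 48 = 24$)
$c = 11$ ($c = \left(\left(-4\right) \left(-3\right) + 0\right) - 1 = \left(12 + 0\right) - 1 = 12 - 1 = 11$)
$b{\left(M,W \right)} = 11 + 2 W$ ($b{\left(M,W \right)} = \left(3 - 1\right) W + 11 = 2 W + 11 = 11 + 2 W$)
$E \left(b{\left(-1,-2 \right)} + v{\left(3 \right)}\right) = 24 \left(\left(11 + 2 \left(-2\right)\right) + 3\right) = 24 \left(\left(11 - 4\right) + 3\right) = 24 \left(7 + 3\right) = 24 \cdot 10 = 240$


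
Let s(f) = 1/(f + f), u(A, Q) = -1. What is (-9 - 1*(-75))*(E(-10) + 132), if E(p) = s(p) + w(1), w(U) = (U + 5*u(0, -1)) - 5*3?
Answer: 74547/10 ≈ 7454.7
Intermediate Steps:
s(f) = 1/(2*f)
w(U) = -20 + U (w(U) = (U + 5*(-1)) - 5*3 = (U - 5) - 15 = (-5 + U) - 15 = -20 + U)
E(p) = -19 + 1/(2*p) (E(p) = 1/(2*p) + (-20 + 1) = 1/(2*p) - 19 = -19 + 1/(2*p))
(-9 - 1*(-75))*(E(-10) + 132) = (-9 - 1*(-75))*((-19 + (½)/(-10)) + 132) = (-9 + 75)*((-19 + (½)*(-⅒)) + 132) = 66*((-19 - 1/20) + 132) = 66*(-381/20 + 132) = 66*(2259/20) = 74547/10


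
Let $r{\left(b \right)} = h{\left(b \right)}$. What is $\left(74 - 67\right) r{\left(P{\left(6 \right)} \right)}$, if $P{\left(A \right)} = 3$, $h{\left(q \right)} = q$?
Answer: $21$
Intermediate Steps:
$r{\left(b \right)} = b$
$\left(74 - 67\right) r{\left(P{\left(6 \right)} \right)} = \left(74 - 67\right) 3 = 7 \cdot 3 = 21$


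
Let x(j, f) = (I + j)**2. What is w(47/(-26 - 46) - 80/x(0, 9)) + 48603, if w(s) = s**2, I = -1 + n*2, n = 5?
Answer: 20409724081/419904 ≈ 48606.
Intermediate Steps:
I = 9 (I = -1 + 5*2 = -1 + 10 = 9)
x(j, f) = (9 + j)**2
w(47/(-26 - 46) - 80/x(0, 9)) + 48603 = (47/(-26 - 46) - 80/(9 + 0)**2)**2 + 48603 = (47/(-72) - 80/(9**2))**2 + 48603 = (47*(-1/72) - 80/81)**2 + 48603 = (-47/72 - 80*1/81)**2 + 48603 = (-47/72 - 80/81)**2 + 48603 = (-1063/648)**2 + 48603 = 1129969/419904 + 48603 = 20409724081/419904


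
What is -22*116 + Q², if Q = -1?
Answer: -2551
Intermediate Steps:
-22*116 + Q² = -22*116 + (-1)² = -2552 + 1 = -2551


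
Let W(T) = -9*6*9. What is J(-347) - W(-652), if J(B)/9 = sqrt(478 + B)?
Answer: 486 + 9*sqrt(131) ≈ 589.01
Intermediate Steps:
W(T) = -486 (W(T) = -54*9 = -486)
J(B) = 9*sqrt(478 + B)
J(-347) - W(-652) = 9*sqrt(478 - 347) - 1*(-486) = 9*sqrt(131) + 486 = 486 + 9*sqrt(131)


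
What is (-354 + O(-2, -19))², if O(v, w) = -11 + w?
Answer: 147456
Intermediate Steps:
(-354 + O(-2, -19))² = (-354 + (-11 - 19))² = (-354 - 30)² = (-384)² = 147456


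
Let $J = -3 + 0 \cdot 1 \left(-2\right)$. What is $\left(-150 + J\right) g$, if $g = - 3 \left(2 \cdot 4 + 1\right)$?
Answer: $4131$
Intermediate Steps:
$J = -3$ ($J = -3 + 0 \left(-2\right) = -3 + 0 = -3$)
$g = -27$ ($g = - 3 \left(8 + 1\right) = \left(-3\right) 9 = -27$)
$\left(-150 + J\right) g = \left(-150 - 3\right) \left(-27\right) = \left(-153\right) \left(-27\right) = 4131$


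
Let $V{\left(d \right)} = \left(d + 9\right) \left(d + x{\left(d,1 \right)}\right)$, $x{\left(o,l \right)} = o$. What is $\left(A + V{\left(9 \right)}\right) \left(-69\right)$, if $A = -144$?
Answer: $-12420$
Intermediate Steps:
$V{\left(d \right)} = 2 d \left(9 + d\right)$ ($V{\left(d \right)} = \left(d + 9\right) \left(d + d\right) = \left(9 + d\right) 2 d = 2 d \left(9 + d\right)$)
$\left(A + V{\left(9 \right)}\right) \left(-69\right) = \left(-144 + 2 \cdot 9 \left(9 + 9\right)\right) \left(-69\right) = \left(-144 + 2 \cdot 9 \cdot 18\right) \left(-69\right) = \left(-144 + 324\right) \left(-69\right) = 180 \left(-69\right) = -12420$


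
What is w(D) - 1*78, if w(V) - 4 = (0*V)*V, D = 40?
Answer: -74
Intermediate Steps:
w(V) = 4 (w(V) = 4 + (0*V)*V = 4 + 0*V = 4 + 0 = 4)
w(D) - 1*78 = 4 - 1*78 = 4 - 78 = -74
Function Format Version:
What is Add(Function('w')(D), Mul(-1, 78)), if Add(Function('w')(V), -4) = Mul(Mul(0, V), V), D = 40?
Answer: -74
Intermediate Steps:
Function('w')(V) = 4 (Function('w')(V) = Add(4, Mul(Mul(0, V), V)) = Add(4, Mul(0, V)) = Add(4, 0) = 4)
Add(Function('w')(D), Mul(-1, 78)) = Add(4, Mul(-1, 78)) = Add(4, -78) = -74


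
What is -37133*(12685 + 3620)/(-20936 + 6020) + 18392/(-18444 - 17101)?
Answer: 7173524210951/176729740 ≈ 40590.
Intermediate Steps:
-37133*(12685 + 3620)/(-20936 + 6020) + 18392/(-18444 - 17101) = -37133/((-14916/16305)) + 18392/(-35545) = -37133/((-14916*1/16305)) + 18392*(-1/35545) = -37133/(-4972/5435) - 18392/35545 = -37133*(-5435/4972) - 18392/35545 = 201817855/4972 - 18392/35545 = 7173524210951/176729740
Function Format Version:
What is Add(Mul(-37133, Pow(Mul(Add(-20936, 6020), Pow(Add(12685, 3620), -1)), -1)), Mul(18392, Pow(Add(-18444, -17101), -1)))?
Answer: Rational(7173524210951, 176729740) ≈ 40590.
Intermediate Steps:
Add(Mul(-37133, Pow(Mul(Add(-20936, 6020), Pow(Add(12685, 3620), -1)), -1)), Mul(18392, Pow(Add(-18444, -17101), -1))) = Add(Mul(-37133, Pow(Mul(-14916, Pow(16305, -1)), -1)), Mul(18392, Pow(-35545, -1))) = Add(Mul(-37133, Pow(Mul(-14916, Rational(1, 16305)), -1)), Mul(18392, Rational(-1, 35545))) = Add(Mul(-37133, Pow(Rational(-4972, 5435), -1)), Rational(-18392, 35545)) = Add(Mul(-37133, Rational(-5435, 4972)), Rational(-18392, 35545)) = Add(Rational(201817855, 4972), Rational(-18392, 35545)) = Rational(7173524210951, 176729740)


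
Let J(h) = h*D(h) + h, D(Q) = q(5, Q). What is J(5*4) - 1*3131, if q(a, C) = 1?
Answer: -3091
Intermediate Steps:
D(Q) = 1
J(h) = 2*h (J(h) = h*1 + h = h + h = 2*h)
J(5*4) - 1*3131 = 2*(5*4) - 1*3131 = 2*20 - 3131 = 40 - 3131 = -3091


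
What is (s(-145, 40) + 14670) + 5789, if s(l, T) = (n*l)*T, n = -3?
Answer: 37859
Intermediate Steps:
s(l, T) = -3*T*l (s(l, T) = (-3*l)*T = -3*T*l)
(s(-145, 40) + 14670) + 5789 = (-3*40*(-145) + 14670) + 5789 = (17400 + 14670) + 5789 = 32070 + 5789 = 37859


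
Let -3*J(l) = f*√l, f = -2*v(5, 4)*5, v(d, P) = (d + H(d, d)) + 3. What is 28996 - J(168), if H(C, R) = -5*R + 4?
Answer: 28996 + 260*√42/3 ≈ 29558.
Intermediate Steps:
H(C, R) = 4 - 5*R
v(d, P) = 7 - 4*d (v(d, P) = (d + (4 - 5*d)) + 3 = (4 - 4*d) + 3 = 7 - 4*d)
f = 130 (f = -2*(7 - 4*5)*5 = -2*(7 - 20)*5 = -2*(-13)*5 = 26*5 = 130)
J(l) = -130*√l/3
28996 - J(168) = 28996 - (-130)*√168/3 = 28996 - (-130)*2*√42/3 = 28996 - (-260)*√42/3 = 28996 + 260*√42/3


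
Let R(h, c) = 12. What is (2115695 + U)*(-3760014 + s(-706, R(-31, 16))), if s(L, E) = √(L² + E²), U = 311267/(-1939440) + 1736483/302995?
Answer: -22260564882683213686057/2798288680 + 35522045741345453*√124645/8394866040 ≈ -7.9536e+12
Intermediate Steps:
U = 93528349853/16789732080 (U = 311267*(-1/1939440) + 1736483*(1/302995) = -311267/1939440 + 248069/43285 = 93528349853/16789732080 ≈ 5.5706)
s(L, E) = √(E² + L²)
(2115695 + U)*(-3760014 + s(-706, R(-31, 16))) = (2115695 + 93528349853/16789732080)*(-3760014 + √(12² + (-706)²)) = 35522045741345453*(-3760014 + √(144 + 498436))/16789732080 = 35522045741345453*(-3760014 + √498580)/16789732080 = 35522045741345453*(-3760014 + 2*√124645)/16789732080 = -22260564882683213686057/2798288680 + 35522045741345453*√124645/8394866040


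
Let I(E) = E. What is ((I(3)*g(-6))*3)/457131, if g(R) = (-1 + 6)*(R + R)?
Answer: -180/152377 ≈ -0.0011813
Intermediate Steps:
g(R) = 10*R (g(R) = 5*(2*R) = 10*R)
((I(3)*g(-6))*3)/457131 = ((3*(10*(-6)))*3)/457131 = ((3*(-60))*3)*(1/457131) = -180*3*(1/457131) = -540*1/457131 = -180/152377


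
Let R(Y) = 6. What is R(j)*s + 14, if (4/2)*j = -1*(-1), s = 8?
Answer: 62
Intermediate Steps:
j = ½ (j = (-1*(-1))/2 = (½)*1 = ½ ≈ 0.50000)
R(j)*s + 14 = 6*8 + 14 = 48 + 14 = 62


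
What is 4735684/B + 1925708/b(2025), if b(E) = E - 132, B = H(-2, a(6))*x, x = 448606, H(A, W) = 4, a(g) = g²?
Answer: 866125325501/849211158 ≈ 1019.9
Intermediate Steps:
B = 1794424 (B = 4*448606 = 1794424)
b(E) = -132 + E
4735684/B + 1925708/b(2025) = 4735684/1794424 + 1925708/(-132 + 2025) = 4735684*(1/1794424) + 1925708/1893 = 1183921/448606 + 1925708*(1/1893) = 1183921/448606 + 1925708/1893 = 866125325501/849211158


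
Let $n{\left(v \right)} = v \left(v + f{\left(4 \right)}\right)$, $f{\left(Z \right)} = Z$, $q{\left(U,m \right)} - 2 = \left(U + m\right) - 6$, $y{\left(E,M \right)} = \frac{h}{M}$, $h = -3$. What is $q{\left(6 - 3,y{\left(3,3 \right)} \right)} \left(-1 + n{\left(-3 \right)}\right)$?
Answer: $8$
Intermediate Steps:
$y{\left(E,M \right)} = - \frac{3}{M}$
$q{\left(U,m \right)} = -4 + U + m$ ($q{\left(U,m \right)} = 2 - \left(6 - U - m\right) = 2 + \left(-6 + U + m\right) = -4 + U + m$)
$n{\left(v \right)} = v \left(4 + v\right)$ ($n{\left(v \right)} = v \left(v + 4\right) = v \left(4 + v\right)$)
$q{\left(6 - 3,y{\left(3,3 \right)} \right)} \left(-1 + n{\left(-3 \right)}\right) = \left(-4 + \left(6 - 3\right) - \frac{3}{3}\right) \left(-1 - 3 \left(4 - 3\right)\right) = \left(-4 + \left(6 - 3\right) - 1\right) \left(-1 - 3\right) = \left(-4 + 3 - 1\right) \left(-1 - 3\right) = \left(-2\right) \left(-4\right) = 8$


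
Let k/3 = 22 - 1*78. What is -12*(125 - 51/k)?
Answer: -21051/14 ≈ -1503.6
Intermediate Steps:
k = -168 (k = 3*(22 - 1*78) = 3*(22 - 78) = 3*(-56) = -168)
-12*(125 - 51/k) = -12*(125 - 51/(-168)) = -12*(125 - 51*(-1/168)) = -12*(125 + 17/56) = -12*7017/56 = -21051/14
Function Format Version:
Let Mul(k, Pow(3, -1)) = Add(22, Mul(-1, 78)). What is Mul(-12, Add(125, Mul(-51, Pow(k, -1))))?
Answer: Rational(-21051, 14) ≈ -1503.6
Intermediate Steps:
k = -168 (k = Mul(3, Add(22, Mul(-1, 78))) = Mul(3, Add(22, -78)) = Mul(3, -56) = -168)
Mul(-12, Add(125, Mul(-51, Pow(k, -1)))) = Mul(-12, Add(125, Mul(-51, Pow(-168, -1)))) = Mul(-12, Add(125, Mul(-51, Rational(-1, 168)))) = Mul(-12, Add(125, Rational(17, 56))) = Mul(-12, Rational(7017, 56)) = Rational(-21051, 14)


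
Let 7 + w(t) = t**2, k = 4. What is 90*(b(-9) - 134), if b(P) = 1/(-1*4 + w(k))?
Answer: -12042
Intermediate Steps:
w(t) = -7 + t**2
b(P) = 1/5 (b(P) = 1/(-1*4 + (-7 + 4**2)) = 1/(-4 + (-7 + 16)) = 1/(-4 + 9) = 1/5)
90*(b(-9) - 134) = 90*(1/5 - 134) = 90*(-669/5) = -12042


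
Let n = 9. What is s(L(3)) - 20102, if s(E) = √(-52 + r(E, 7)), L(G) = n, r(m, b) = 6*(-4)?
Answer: -20102 + 2*I*√19 ≈ -20102.0 + 8.7178*I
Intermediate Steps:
r(m, b) = -24
L(G) = 9
s(E) = 2*I*√19 (s(E) = √(-52 - 24) = √(-76) = 2*I*√19)
s(L(3)) - 20102 = 2*I*√19 - 20102 = -20102 + 2*I*√19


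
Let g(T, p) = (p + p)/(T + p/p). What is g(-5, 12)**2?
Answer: 36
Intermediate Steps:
g(T, p) = 2*p/(1 + T) (g(T, p) = (2*p)/(T + 1) = (2*p)/(1 + T) = 2*p/(1 + T))
g(-5, 12)**2 = (2*12/(1 - 5))**2 = (2*12/(-4))**2 = (2*12*(-1/4))**2 = (-6)**2 = 36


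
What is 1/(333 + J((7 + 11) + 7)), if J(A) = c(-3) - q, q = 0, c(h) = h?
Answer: 1/330 ≈ 0.0030303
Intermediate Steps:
J(A) = -3 (J(A) = -3 - 1*0 = -3 + 0 = -3)
1/(333 + J((7 + 11) + 7)) = 1/(333 - 3) = 1/330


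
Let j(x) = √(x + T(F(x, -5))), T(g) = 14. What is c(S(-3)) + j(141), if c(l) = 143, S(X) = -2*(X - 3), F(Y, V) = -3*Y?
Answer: 143 + √155 ≈ 155.45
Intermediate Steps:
S(X) = 6 - 2*X (S(X) = -2*(-3 + X) = 6 - 2*X)
j(x) = √(14 + x) (j(x) = √(x + 14) = √(14 + x))
c(S(-3)) + j(141) = 143 + √(14 + 141) = 143 + √155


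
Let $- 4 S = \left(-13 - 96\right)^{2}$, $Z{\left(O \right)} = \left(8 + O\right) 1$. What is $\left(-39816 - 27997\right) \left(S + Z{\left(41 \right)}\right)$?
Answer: $\frac{792394905}{4} \approx 1.981 \cdot 10^{8}$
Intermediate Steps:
$Z{\left(O \right)} = 8 + O$
$S = - \frac{11881}{4}$ ($S = - \frac{\left(-13 - 96\right)^{2}}{4} = - \frac{\left(-109\right)^{2}}{4} = \left(- \frac{1}{4}\right) 11881 = - \frac{11881}{4} \approx -2970.3$)
$\left(-39816 - 27997\right) \left(S + Z{\left(41 \right)}\right) = \left(-39816 - 27997\right) \left(- \frac{11881}{4} + \left(8 + 41\right)\right) = - 67813 \left(- \frac{11881}{4} + 49\right) = \left(-67813\right) \left(- \frac{11685}{4}\right) = \frac{792394905}{4}$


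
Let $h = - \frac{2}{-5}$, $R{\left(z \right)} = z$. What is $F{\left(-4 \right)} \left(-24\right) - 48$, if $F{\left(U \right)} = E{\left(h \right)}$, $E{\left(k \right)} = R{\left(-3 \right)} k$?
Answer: $- \frac{96}{5} \approx -19.2$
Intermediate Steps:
$h = \frac{2}{5}$ ($h = \left(-2\right) \left(- \frac{1}{5}\right) = \frac{2}{5} \approx 0.4$)
$E{\left(k \right)} = - 3 k$
$F{\left(U \right)} = - \frac{6}{5}$ ($F{\left(U \right)} = \left(-3\right) \frac{2}{5} = - \frac{6}{5}$)
$F{\left(-4 \right)} \left(-24\right) - 48 = \left(- \frac{6}{5}\right) \left(-24\right) - 48 = \frac{144}{5} - 48 = - \frac{96}{5}$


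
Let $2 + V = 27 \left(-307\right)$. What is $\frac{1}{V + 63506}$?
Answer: $\frac{1}{55215} \approx 1.8111 \cdot 10^{-5}$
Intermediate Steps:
$V = -8291$ ($V = -2 + 27 \left(-307\right) = -2 - 8289 = -8291$)
$\frac{1}{V + 63506} = \frac{1}{-8291 + 63506} = \frac{1}{55215}$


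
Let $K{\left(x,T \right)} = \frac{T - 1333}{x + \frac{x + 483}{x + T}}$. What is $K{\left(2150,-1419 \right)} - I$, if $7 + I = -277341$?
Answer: $\frac{436622229772}{1574283} \approx 2.7735 \cdot 10^{5}$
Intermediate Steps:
$I = -277348$ ($I = -7 - 277341 = -277348$)
$K{\left(x,T \right)} = \frac{-1333 + T}{x + \frac{483 + x}{T + x}}$
$K{\left(2150,-1419 \right)} - I = \frac{\left(-1419\right)^{2} - -1891527 - 2865950 - 3050850}{483 + 2150 + 2150^{2} - 3050850} - -277348 = \frac{2013561 + 1891527 - 2865950 - 3050850}{483 + 2150 + 4622500 - 3050850} + 277348 = \frac{1}{1574283} \left(-2011712\right) + 277348 = - \frac{2011712}{1574283} + 277348 = \frac{436622229772}{1574283}$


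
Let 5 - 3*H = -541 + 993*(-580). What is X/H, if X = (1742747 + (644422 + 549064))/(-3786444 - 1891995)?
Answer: -2936233/1091180195118 ≈ -2.6909e-6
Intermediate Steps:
H = 192162 (H = 5/3 - (-541 + 993*(-580))/3 = 5/3 - (-541 - 575940)/3 = 5/3 - ⅓*(-576481) = 5/3 + 576481/3 = 192162)
X = -2936233/5678439 (X = (1742747 + 1193486)/(-5678439) = 2936233*(-1/5678439) = -2936233/5678439 ≈ -0.51708)
X/H = -2936233/5678439/192162 = -2936233/5678439*1/192162 = -2936233/1091180195118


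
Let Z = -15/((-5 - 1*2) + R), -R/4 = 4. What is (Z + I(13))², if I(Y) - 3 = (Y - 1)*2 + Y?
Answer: 874225/529 ≈ 1652.6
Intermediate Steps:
R = -16 (R = -4*4 = -16)
I(Y) = 1 + 3*Y (I(Y) = 3 + ((Y - 1)*2 + Y) = 3 + ((-1 + Y)*2 + Y) = 3 + ((-2 + 2*Y) + Y) = 3 + (-2 + 3*Y) = 1 + 3*Y)
Z = 15/23 (Z = -15/((-5 - 1*2) - 16) = -15/((-5 - 2) - 16) = -15/(-7 - 16) = -15/(-23) = -15*(-1/23) = 15/23 ≈ 0.65217)
(Z + I(13))² = (15/23 + (1 + 3*13))² = (15/23 + (1 + 39))² = (15/23 + 40)² = (935/23)² = 874225/529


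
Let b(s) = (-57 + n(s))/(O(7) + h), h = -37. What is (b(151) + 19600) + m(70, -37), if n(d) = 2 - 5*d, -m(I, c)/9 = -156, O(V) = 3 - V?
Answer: 861974/41 ≈ 21024.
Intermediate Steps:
m(I, c) = 1404 (m(I, c) = -9*(-156) = 1404)
b(s) = 55/41 + 5*s/41 (b(s) = (-57 + (2 - 5*s))/((3 - 1*7) - 37) = (-55 - 5*s)/((3 - 7) - 37) = (-55 - 5*s)/(-4 - 37) = (-55 - 5*s)/(-41) = (-55 - 5*s)*(-1/41) = 55/41 + 5*s/41)
(b(151) + 19600) + m(70, -37) = ((55/41 + (5/41)*151) + 19600) + 1404 = ((55/41 + 755/41) + 19600) + 1404 = (810/41 + 19600) + 1404 = 804410/41 + 1404 = 861974/41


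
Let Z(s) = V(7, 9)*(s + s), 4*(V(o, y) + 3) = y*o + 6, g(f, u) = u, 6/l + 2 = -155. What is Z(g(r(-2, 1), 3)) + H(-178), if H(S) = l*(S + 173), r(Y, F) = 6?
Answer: 26907/314 ≈ 85.691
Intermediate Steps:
l = -6/157 (l = 6/(-2 - 155) = 6/(-157) = 6*(-1/157) = -6/157 ≈ -0.038217)
H(S) = -1038/157 - 6*S/157 (H(S) = -6*(S + 173)/157 = -6*(173 + S)/157 = -1038/157 - 6*S/157)
V(o, y) = -3/2 + o*y/4 (V(o, y) = -3 + (y*o + 6)/4 = -3 + (o*y + 6)/4 = -3 + (6 + o*y)/4 = -3 + (3/2 + o*y/4) = -3/2 + o*y/4)
Z(s) = 57*s/2 (Z(s) = (-3/2 + (1/4)*7*9)*(s + s) = (-3/2 + 63/4)*(2*s) = 57*(2*s)/4 = 57*s/2)
Z(g(r(-2, 1), 3)) + H(-178) = (57/2)*3 + (-1038/157 - 6/157*(-178)) = 171/2 + (-1038/157 + 1068/157) = 171/2 + 30/157 = 26907/314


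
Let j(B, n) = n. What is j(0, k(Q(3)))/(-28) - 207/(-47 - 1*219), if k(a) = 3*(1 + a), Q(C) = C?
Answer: 93/266 ≈ 0.34962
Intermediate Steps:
k(a) = 3 + 3*a
j(0, k(Q(3)))/(-28) - 207/(-47 - 1*219) = (3 + 3*3)/(-28) - 207/(-47 - 1*219) = (3 + 9)*(-1/28) - 207/(-47 - 219) = 12*(-1/28) - 207/(-266) = -3/7 - 207*(-1/266) = -3/7 + 207/266 = 93/266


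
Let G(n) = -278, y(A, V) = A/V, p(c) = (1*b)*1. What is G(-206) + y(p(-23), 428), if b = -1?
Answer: -118985/428 ≈ -278.00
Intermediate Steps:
p(c) = -1 (p(c) = (1*(-1))*1 = -1*1 = -1)
G(-206) + y(p(-23), 428) = -278 - 1/428 = -118985/428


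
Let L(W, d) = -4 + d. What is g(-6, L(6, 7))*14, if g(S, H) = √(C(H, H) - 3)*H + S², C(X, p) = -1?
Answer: 504 + 84*I ≈ 504.0 + 84.0*I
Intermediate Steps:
g(S, H) = S² + 2*I*H (g(S, H) = √(-1 - 3)*H + S² = √(-4)*H + S² = (2*I)*H + S² = 2*I*H + S² = S² + 2*I*H)
g(-6, L(6, 7))*14 = ((-6)² + 2*I*(-4 + 7))*14 = (36 + 2*I*3)*14 = (36 + 6*I)*14 = 504 + 84*I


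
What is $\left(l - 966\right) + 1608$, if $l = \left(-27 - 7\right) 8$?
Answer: $370$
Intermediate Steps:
$l = -272$ ($l = \left(-34\right) 8 = -272$)
$\left(l - 966\right) + 1608 = \left(-272 - 966\right) + 1608 = -1238 + 1608 = 370$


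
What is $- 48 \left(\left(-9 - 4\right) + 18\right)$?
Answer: $-240$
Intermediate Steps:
$- 48 \left(\left(-9 - 4\right) + 18\right) = - 48 \left(-13 + 18\right) = \left(-48\right) 5 = -240$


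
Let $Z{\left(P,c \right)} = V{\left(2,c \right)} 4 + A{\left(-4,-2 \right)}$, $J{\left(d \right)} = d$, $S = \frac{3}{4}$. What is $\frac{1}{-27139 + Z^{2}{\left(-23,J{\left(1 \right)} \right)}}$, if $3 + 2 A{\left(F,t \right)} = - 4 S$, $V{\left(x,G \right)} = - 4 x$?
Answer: $- \frac{1}{25914} \approx -3.8589 \cdot 10^{-5}$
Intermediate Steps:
$S = \frac{3}{4}$ ($S = 3 \cdot \frac{1}{4} = \frac{3}{4} \approx 0.75$)
$A{\left(F,t \right)} = -3$ ($A{\left(F,t \right)} = - \frac{3}{2} + \frac{\left(-4\right) \frac{3}{4}}{2} = - \frac{3}{2} + \frac{1}{2} \left(-3\right) = - \frac{3}{2} - \frac{3}{2} = -3$)
$Z{\left(P,c \right)} = -35$ ($Z{\left(P,c \right)} = \left(-4\right) 2 \cdot 4 - 3 = \left(-8\right) 4 - 3 = -32 - 3 = -35$)
$\frac{1}{-27139 + Z^{2}{\left(-23,J{\left(1 \right)} \right)}} = \frac{1}{-27139 + \left(-35\right)^{2}} = \frac{1}{-27139 + 1225} = \frac{1}{-25914} = - \frac{1}{25914}$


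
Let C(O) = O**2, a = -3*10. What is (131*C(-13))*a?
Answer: -664170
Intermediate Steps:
a = -30
(131*C(-13))*a = (131*(-13)**2)*(-30) = (131*169)*(-30) = 22139*(-30) = -664170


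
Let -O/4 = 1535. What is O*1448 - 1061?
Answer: -8891781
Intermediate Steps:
O = -6140 (O = -4*1535 = -6140)
O*1448 - 1061 = -6140*1448 - 1061 = -8890720 - 1061 = -8891781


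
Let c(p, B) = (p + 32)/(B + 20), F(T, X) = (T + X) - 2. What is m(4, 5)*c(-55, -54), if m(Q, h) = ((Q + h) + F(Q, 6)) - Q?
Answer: 299/34 ≈ 8.7941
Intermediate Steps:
F(T, X) = -2 + T + X
m(Q, h) = 4 + Q + h (m(Q, h) = ((Q + h) + (-2 + Q + 6)) - Q = ((Q + h) + (4 + Q)) - Q = (4 + h + 2*Q) - Q = 4 + Q + h)
c(p, B) = (32 + p)/(20 + B)
m(4, 5)*c(-55, -54) = (4 + 4 + 5)*((32 - 55)/(20 - 54)) = 13*(-23/(-34)) = 13*(-1/34*(-23)) = 13*(23/34) = 299/34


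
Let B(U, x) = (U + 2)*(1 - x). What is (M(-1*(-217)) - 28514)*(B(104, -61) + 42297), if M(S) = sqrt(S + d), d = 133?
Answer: -1393450666 + 244345*sqrt(14) ≈ -1.3925e+9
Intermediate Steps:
B(U, x) = (1 - x)*(2 + U) (B(U, x) = (2 + U)*(1 - x) = (1 - x)*(2 + U))
M(S) = sqrt(133 + S) (M(S) = sqrt(S + 133) = sqrt(133 + S))
(M(-1*(-217)) - 28514)*(B(104, -61) + 42297) = (sqrt(133 - 1*(-217)) - 28514)*((2 + 104 - 2*(-61) - 1*104*(-61)) + 42297) = (sqrt(133 + 217) - 28514)*((2 + 104 + 122 + 6344) + 42297) = (sqrt(350) - 28514)*(6572 + 42297) = (5*sqrt(14) - 28514)*48869 = (-28514 + 5*sqrt(14))*48869 = -1393450666 + 244345*sqrt(14)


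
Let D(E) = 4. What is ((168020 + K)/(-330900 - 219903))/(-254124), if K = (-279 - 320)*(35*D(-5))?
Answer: 21040/34993065393 ≈ 6.0126e-7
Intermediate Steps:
K = -83860 (K = (-279 - 320)*(35*4) = -599*140 = -83860)
((168020 + K)/(-330900 - 219903))/(-254124) = ((168020 - 83860)/(-330900 - 219903))/(-254124) = (84160/(-550803))*(-1/254124) = (84160*(-1/550803))*(-1/254124) = -84160/550803*(-1/254124) = 21040/34993065393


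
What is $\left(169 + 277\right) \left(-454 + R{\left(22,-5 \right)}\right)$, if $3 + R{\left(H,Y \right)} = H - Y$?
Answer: $-191780$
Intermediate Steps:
$R{\left(H,Y \right)} = -3 + H - Y$ ($R{\left(H,Y \right)} = -3 + \left(H - Y\right) = -3 + H - Y$)
$\left(169 + 277\right) \left(-454 + R{\left(22,-5 \right)}\right) = \left(169 + 277\right) \left(-454 - -24\right) = 446 \left(-454 + \left(-3 + 22 + 5\right)\right) = 446 \left(-454 + 24\right) = 446 \left(-430\right) = -191780$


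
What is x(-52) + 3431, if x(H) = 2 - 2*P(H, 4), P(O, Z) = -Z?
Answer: 3441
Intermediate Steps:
x(H) = 10 (x(H) = 2 - (-2)*4 = 2 - 2*(-4) = 2 + 8 = 10)
x(-52) + 3431 = 10 + 3431 = 3441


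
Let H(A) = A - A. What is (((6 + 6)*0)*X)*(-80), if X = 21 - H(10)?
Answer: 0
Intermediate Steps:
H(A) = 0
X = 21 (X = 21 - 1*0 = 21 + 0 = 21)
(((6 + 6)*0)*X)*(-80) = (((6 + 6)*0)*21)*(-80) = ((12*0)*21)*(-80) = (0*21)*(-80) = 0*(-80) = 0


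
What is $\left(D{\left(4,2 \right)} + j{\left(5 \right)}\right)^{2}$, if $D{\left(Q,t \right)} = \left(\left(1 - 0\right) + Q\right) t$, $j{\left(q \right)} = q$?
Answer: $225$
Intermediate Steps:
$D{\left(Q,t \right)} = t \left(1 + Q\right)$ ($D{\left(Q,t \right)} = \left(\left(1 + 0\right) + Q\right) t = \left(1 + Q\right) t = t \left(1 + Q\right)$)
$\left(D{\left(4,2 \right)} + j{\left(5 \right)}\right)^{2} = \left(2 \left(1 + 4\right) + 5\right)^{2} = \left(2 \cdot 5 + 5\right)^{2} = \left(10 + 5\right)^{2} = 15^{2} = 225$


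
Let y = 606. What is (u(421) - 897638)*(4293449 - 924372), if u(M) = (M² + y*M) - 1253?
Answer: -1571755278348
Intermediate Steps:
u(M) = -1253 + M² + 606*M (u(M) = (M² + 606*M) - 1253 = -1253 + M² + 606*M)
(u(421) - 897638)*(4293449 - 924372) = ((-1253 + 421² + 606*421) - 897638)*(4293449 - 924372) = ((-1253 + 177241 + 255126) - 897638)*3369077 = (431114 - 897638)*3369077 = -466524*3369077 = -1571755278348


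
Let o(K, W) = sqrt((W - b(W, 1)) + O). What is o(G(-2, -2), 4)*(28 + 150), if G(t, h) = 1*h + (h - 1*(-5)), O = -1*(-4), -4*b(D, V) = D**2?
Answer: 356*sqrt(3) ≈ 616.61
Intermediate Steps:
b(D, V) = -D**2/4
O = 4
G(t, h) = 5 + 2*h (G(t, h) = h + (h + 5) = h + (5 + h) = 5 + 2*h)
o(K, W) = sqrt(4 + W + W**2/4) (o(K, W) = sqrt((W - (-1)*W**2/4) + 4) = sqrt((W + W**2/4) + 4) = sqrt(4 + W + W**2/4))
o(G(-2, -2), 4)*(28 + 150) = (sqrt(16 + 4**2 + 4*4)/2)*(28 + 150) = (sqrt(16 + 16 + 16)/2)*178 = (sqrt(48)/2)*178 = ((4*sqrt(3))/2)*178 = (2*sqrt(3))*178 = 356*sqrt(3)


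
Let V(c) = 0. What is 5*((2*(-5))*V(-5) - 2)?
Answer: -10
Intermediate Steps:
5*((2*(-5))*V(-5) - 2) = 5*((2*(-5))*0 - 2) = 5*(-10*0 - 2) = 5*(0 - 2) = 5*(-2) = -10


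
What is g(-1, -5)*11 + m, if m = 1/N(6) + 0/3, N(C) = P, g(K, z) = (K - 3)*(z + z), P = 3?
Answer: 1321/3 ≈ 440.33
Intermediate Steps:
g(K, z) = 2*z*(-3 + K) (g(K, z) = (-3 + K)*(2*z) = 2*z*(-3 + K))
N(C) = 3
m = ⅓ (m = 1/3 + 0/3 = 1*(⅓) + 0*(⅓) = ⅓ + 0 = ⅓ ≈ 0.33333)
g(-1, -5)*11 + m = (2*(-5)*(-3 - 1))*11 + ⅓ = (2*(-5)*(-4))*11 + ⅓ = 40*11 + ⅓ = 440 + ⅓ = 1321/3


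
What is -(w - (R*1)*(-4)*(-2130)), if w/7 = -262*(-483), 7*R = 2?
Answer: -6183714/7 ≈ -8.8339e+5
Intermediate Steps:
R = 2/7 (R = (⅐)*2 = 2/7 ≈ 0.28571)
w = 885822 (w = 7*(-262*(-483)) = 7*126546 = 885822)
-(w - (R*1)*(-4)*(-2130)) = -(885822 - ((2/7)*1)*(-4)*(-2130)) = -(885822 - (2/7)*(-4)*(-2130)) = -(885822 - (-8)*(-2130)/7) = -(885822 - 1*17040/7) = -(885822 - 17040/7) = -1*6183714/7 = -6183714/7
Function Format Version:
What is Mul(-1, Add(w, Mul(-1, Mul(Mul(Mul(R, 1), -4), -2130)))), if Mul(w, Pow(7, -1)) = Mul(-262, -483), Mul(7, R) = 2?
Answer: Rational(-6183714, 7) ≈ -8.8339e+5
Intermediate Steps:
R = Rational(2, 7) (R = Mul(Rational(1, 7), 2) = Rational(2, 7) ≈ 0.28571)
w = 885822 (w = Mul(7, Mul(-262, -483)) = Mul(7, 126546) = 885822)
Mul(-1, Add(w, Mul(-1, Mul(Mul(Mul(R, 1), -4), -2130)))) = Mul(-1, Add(885822, Mul(-1, Mul(Mul(Mul(Rational(2, 7), 1), -4), -2130)))) = Mul(-1, Add(885822, Mul(-1, Mul(Mul(Rational(2, 7), -4), -2130)))) = Mul(-1, Add(885822, Mul(-1, Mul(Rational(-8, 7), -2130)))) = Mul(-1, Add(885822, Mul(-1, Rational(17040, 7)))) = Mul(-1, Add(885822, Rational(-17040, 7))) = Mul(-1, Rational(6183714, 7)) = Rational(-6183714, 7)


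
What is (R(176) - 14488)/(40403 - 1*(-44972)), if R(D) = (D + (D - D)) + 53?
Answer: -14259/85375 ≈ -0.16702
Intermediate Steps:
R(D) = 53 + D (R(D) = (D + 0) + 53 = D + 53 = 53 + D)
(R(176) - 14488)/(40403 - 1*(-44972)) = ((53 + 176) - 14488)/(40403 - 1*(-44972)) = (229 - 14488)/(40403 + 44972) = -14259/85375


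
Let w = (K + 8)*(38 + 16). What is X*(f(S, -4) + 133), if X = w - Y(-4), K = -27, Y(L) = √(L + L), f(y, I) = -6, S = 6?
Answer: -130302 - 254*I*√2 ≈ -1.303e+5 - 359.21*I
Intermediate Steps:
Y(L) = √2*√L (Y(L) = √(2*L) = √2*√L)
w = -1026 (w = (-27 + 8)*(38 + 16) = -19*54 = -1026)
X = -1026 - 2*I*√2 (X = -1026 - √2*√(-4) = -1026 - √2*2*I = -1026 - 2*I*√2 ≈ -1026.0 - 2.8284*I)
X*(f(S, -4) + 133) = (-1026 - 2*I*√2)*(-6 + 133) = (-1026 - 2*I*√2)*127 = -130302 - 254*I*√2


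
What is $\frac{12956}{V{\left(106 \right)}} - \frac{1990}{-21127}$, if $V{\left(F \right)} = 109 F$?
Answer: $\frac{148356936}{122050679} \approx 1.2155$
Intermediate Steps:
$\frac{12956}{V{\left(106 \right)}} - \frac{1990}{-21127} = \frac{12956}{109 \cdot 106} - \frac{1990}{-21127} = \frac{12956}{11554} - - \frac{1990}{21127} = 12956 \cdot \frac{1}{11554} + \frac{1990}{21127} = \frac{6478}{5777} + \frac{1990}{21127} = \frac{148356936}{122050679}$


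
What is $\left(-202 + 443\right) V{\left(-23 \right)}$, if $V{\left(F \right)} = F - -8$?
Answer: $-3615$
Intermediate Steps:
$V{\left(F \right)} = 8 + F$ ($V{\left(F \right)} = F + 8 = 8 + F$)
$\left(-202 + 443\right) V{\left(-23 \right)} = \left(-202 + 443\right) \left(8 - 23\right) = 241 \left(-15\right) = -3615$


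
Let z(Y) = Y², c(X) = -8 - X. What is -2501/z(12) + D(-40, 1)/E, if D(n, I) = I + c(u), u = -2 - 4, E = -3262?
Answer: -4079059/234864 ≈ -17.368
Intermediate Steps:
u = -6
D(n, I) = -2 + I (D(n, I) = I + (-8 - 1*(-6)) = I + (-8 + 6) = I - 2 = -2 + I)
-2501/z(12) + D(-40, 1)/E = -2501/(12²) + (-2 + 1)/(-3262) = -2501/144 - 1*(-1/3262) = -2501*1/144 + 1/3262 = -2501/144 + 1/3262 = -4079059/234864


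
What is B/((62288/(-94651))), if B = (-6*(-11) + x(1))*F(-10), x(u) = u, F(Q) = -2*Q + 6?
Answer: -82441021/31144 ≈ -2647.1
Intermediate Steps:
F(Q) = 6 - 2*Q
B = 1742 (B = (-6*(-11) + 1)*(6 - 2*(-10)) = (66 + 1)*(6 + 20) = 67*26 = 1742)
B/((62288/(-94651))) = 1742/((62288/(-94651))) = 1742/((62288*(-1/94651))) = 1742/(-62288/94651) = 1742*(-94651/62288) = -82441021/31144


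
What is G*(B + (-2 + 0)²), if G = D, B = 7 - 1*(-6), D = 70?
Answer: 1190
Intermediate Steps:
B = 13 (B = 7 + 6 = 13)
G = 70
G*(B + (-2 + 0)²) = 70*(13 + (-2 + 0)²) = 70*(13 + (-2)²) = 70*(13 + 4) = 70*17 = 1190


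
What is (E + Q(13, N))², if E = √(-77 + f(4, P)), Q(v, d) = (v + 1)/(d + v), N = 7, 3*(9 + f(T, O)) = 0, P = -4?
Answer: -8551/100 + 7*I*√86/5 ≈ -85.51 + 12.983*I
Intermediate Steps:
f(T, O) = -9 (f(T, O) = -9 + (⅓)*0 = -9 + 0 = -9)
Q(v, d) = (1 + v)/(d + v)
E = I*√86 (E = √(-77 - 9) = √(-86) = I*√86 ≈ 9.2736*I)
(E + Q(13, N))² = (I*√86 + (1 + 13)/(7 + 13))² = (I*√86 + 14/20)² = (I*√86 + (1/20)*14)² = (I*√86 + 7/10)² = (7/10 + I*√86)²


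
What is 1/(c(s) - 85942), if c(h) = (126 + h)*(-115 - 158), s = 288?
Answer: -1/198964 ≈ -5.0260e-6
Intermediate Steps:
c(h) = -34398 - 273*h (c(h) = (126 + h)*(-273) = -34398 - 273*h)
1/(c(s) - 85942) = 1/((-34398 - 273*288) - 85942) = 1/((-34398 - 78624) - 85942) = 1/(-113022 - 85942) = 1/(-198964) = -1/198964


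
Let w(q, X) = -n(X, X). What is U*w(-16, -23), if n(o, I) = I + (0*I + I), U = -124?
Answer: -5704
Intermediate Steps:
n(o, I) = 2*I (n(o, I) = I + (0 + I) = I + I = 2*I)
w(q, X) = -2*X
U*w(-16, -23) = -(-248)*(-23) = -124*46 = -5704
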